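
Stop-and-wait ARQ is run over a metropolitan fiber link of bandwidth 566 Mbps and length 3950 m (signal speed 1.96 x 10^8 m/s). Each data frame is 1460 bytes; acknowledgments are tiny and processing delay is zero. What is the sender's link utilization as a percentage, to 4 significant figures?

33.86 %

t_tx = L/R = 11680/566000000 = 2.0636e-05 s.
t_prop = 3950/196000000 = 2.01531e-05 s; RTT = 4.03061e-05 s.
Cycle = t_tx + RTT = 6.09422e-05 s.
Utilization = t_tx / cycle = 2.0636e-05/6.09422e-05 = 33.86 %.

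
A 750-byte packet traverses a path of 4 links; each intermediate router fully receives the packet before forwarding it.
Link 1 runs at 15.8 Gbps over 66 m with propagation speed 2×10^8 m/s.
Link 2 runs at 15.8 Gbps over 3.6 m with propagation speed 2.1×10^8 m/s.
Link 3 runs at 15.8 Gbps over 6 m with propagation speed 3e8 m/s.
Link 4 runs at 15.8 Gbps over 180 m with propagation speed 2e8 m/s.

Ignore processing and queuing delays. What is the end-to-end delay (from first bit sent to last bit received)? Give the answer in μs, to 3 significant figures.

2.79 μs

L = 750 × 8 = 6000 bits.
Transmission delay per hop = L/R = 6000/15800000000 = 0.379747 μs; 4 hops → 1.51899 μs.
Propagation delays (d/s per hop): 0.33, 0.0171429, 0.02, 0.9 μs; sum = 1.26714 μs.
End-to-end = 2.79 μs.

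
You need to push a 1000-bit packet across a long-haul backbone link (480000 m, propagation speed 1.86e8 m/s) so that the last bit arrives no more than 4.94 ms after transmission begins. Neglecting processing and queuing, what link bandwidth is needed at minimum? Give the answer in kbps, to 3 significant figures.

Propagation delay = 480000 / 186000000 = 2.58065 ms.
Transmission budget = 4.94 − 2.58065 = 2.35935 ms.
R ≥ L / t_tx = 1000 bits / 0.00235935 s = 424 kbps.

424 kbps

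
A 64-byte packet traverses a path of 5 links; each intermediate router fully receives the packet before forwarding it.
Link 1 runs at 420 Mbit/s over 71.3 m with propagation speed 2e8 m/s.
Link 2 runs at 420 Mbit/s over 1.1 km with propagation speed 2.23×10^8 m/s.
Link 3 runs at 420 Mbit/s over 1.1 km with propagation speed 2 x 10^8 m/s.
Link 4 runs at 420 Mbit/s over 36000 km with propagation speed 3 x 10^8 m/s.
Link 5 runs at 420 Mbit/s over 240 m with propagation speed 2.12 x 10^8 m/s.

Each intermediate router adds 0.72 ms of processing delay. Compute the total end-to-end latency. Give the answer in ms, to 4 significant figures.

122.9 ms

L = 64 × 8 = 512 bits.
Transmission delay per hop = L/R = 512/420000000 = 0.00121905 ms; 5 hops → 0.00609524 ms.
Propagation delays (d/s per hop): 0.0003565, 0.00493274, 0.0055, 120, 0.00113208 ms; sum = 120.012 ms.
Processing at 4 router(s): 4 × 0.72 ms = 2.88 ms.
End-to-end = 122.9 ms.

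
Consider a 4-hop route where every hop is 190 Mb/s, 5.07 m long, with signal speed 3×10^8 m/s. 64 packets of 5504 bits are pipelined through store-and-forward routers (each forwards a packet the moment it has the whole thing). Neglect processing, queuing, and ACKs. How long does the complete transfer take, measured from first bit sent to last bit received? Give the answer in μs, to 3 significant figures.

1940 μs

Per-hop transmission t_tx = L/R = 5504/190000000 = 28.9684 μs.
Per-hop propagation t_prop = 5.07/300000000 = 0.0169 μs.
Pipeline fill: first packet needs 4·t_tx to clear all hops; remaining 63 packets each add one t_tx.
Total = (4+64-1)·t_tx + 4·t_prop = 67·28.9684 + 4·0.0169 = 1940 μs.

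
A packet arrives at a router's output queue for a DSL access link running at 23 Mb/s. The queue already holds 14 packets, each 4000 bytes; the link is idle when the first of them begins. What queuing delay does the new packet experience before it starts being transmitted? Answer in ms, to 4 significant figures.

19.48 ms

Each queued packet: L/R = 32000/23000000 = 1.3913 ms.
14 queued → 19.4783 ms.
Queuing delay = 19.48 ms.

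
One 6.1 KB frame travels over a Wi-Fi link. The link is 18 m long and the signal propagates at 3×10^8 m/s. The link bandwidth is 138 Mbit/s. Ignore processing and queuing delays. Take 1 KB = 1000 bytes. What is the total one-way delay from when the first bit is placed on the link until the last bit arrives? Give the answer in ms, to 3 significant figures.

0.354 ms

L = 48800 bits.
Transmission delay = L/R = 48800 / 138000000 = 0.353623 ms.
Propagation delay = d/s = 18 m / 300000000 m/s = 6e-05 ms.
Total = 0.354 ms.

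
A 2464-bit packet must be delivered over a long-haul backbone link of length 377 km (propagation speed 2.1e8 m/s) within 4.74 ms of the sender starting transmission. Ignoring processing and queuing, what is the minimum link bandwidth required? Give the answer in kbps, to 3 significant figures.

837 kbps

Propagation delay = 377000 / 210000000 = 1.79524 ms.
Transmission budget = 4.74 − 1.79524 = 2.94476 ms.
R ≥ L / t_tx = 2464 bits / 0.00294476 s = 837 kbps.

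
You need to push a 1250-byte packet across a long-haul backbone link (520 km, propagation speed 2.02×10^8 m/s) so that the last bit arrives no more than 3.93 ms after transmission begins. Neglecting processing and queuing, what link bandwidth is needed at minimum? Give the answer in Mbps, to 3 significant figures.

7.38 Mbps

L = 10000 bits.
Propagation delay = 520000 / 202000000 = 2.57426 ms.
Transmission budget = 3.93 − 2.57426 = 1.35574 ms.
R ≥ L / t_tx = 10000 bits / 0.00135574 s = 7.38 Mbps.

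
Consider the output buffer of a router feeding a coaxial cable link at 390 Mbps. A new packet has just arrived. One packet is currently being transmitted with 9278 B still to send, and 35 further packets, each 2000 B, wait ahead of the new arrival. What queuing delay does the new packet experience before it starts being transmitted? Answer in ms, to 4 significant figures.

Each queued packet: L/R = 16000/390000000 = 0.0410256 ms.
35 queued → 1.4359 ms.
Plus remaining 74224 bits of current packet: 0.190318 ms.
Queuing delay = 1.626 ms.

1.626 ms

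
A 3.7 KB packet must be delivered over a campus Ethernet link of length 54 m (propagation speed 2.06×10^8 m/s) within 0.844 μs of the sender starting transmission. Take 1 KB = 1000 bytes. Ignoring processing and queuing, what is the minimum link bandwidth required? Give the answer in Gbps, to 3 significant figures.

50.9 Gbps

L = 29600 bits.
Propagation delay = 54 / 206000000 = 0.262136 μs.
Transmission budget = 0.844 − 0.262136 = 0.581864 μs.
R ≥ L / t_tx = 29600 bits / 5.81864e-07 s = 50.9 Gbps.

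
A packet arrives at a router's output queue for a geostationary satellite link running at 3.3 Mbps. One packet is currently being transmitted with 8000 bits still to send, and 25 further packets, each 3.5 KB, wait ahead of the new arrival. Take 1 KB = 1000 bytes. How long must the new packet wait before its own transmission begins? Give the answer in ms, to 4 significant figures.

214.5 ms

Each queued packet: L/R = 28000/3300000 = 8.48485 ms.
25 queued → 212.121 ms.
Plus remaining 8000 bits of current packet: 2.42424 ms.
Queuing delay = 214.5 ms.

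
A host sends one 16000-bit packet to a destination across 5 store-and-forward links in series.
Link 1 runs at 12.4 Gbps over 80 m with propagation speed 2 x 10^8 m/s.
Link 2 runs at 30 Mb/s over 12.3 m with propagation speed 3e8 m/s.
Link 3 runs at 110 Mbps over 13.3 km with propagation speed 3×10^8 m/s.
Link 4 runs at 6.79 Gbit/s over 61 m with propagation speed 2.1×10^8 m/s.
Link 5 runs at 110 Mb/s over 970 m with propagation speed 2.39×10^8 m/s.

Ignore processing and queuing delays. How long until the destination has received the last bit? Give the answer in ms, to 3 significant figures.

Transmission delays (L/R per hop): 0.00129032, 0.533333, 0.145455, 0.00235641, 0.145455 ms; sum = 0.827889 ms.
Propagation delays (d/s per hop): 0.0004, 4.1e-05, 0.0443333, 0.000290476, 0.00405858 ms; sum = 0.0491234 ms.
End-to-end = 0.877 ms.

0.877 ms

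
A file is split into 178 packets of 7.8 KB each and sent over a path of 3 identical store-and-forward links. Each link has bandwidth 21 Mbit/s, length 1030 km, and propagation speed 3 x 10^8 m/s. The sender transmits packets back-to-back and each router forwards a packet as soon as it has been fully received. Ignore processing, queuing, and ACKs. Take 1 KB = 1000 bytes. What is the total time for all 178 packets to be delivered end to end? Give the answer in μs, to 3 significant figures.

Per-hop transmission t_tx = L/R = 62400/21000000 = 2971.43 μs.
Per-hop propagation t_prop = 1030000/300000000 = 3433.33 μs.
Pipeline fill: first packet needs 3·t_tx to clear all hops; remaining 177 packets each add one t_tx.
Total = (3+178-1)·t_tx + 3·t_prop = 180·2971.43 + 3·3433.33 = 545000 μs.

545000 μs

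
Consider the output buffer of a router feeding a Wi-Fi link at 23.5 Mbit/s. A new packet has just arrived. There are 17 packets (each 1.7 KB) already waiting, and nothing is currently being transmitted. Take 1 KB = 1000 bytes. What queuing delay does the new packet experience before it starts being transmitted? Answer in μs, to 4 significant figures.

Each queued packet: L/R = 13600/23500000 = 578.723 μs.
17 queued → 9838.3 μs.
Queuing delay = 9838 μs.

9838 μs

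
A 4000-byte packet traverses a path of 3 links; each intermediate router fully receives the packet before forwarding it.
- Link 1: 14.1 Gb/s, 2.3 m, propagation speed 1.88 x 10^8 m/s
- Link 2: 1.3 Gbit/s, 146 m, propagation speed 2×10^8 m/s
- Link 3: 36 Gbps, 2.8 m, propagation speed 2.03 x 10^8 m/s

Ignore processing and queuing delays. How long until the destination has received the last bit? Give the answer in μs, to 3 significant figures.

L = 4000 × 8 = 32000 bits.
Transmission delays (L/R per hop): 2.2695, 24.6154, 0.888889 μs; sum = 27.7738 μs.
Propagation delays (d/s per hop): 0.012234, 0.73, 0.0137931 μs; sum = 0.756027 μs.
End-to-end = 28.5 μs.

28.5 μs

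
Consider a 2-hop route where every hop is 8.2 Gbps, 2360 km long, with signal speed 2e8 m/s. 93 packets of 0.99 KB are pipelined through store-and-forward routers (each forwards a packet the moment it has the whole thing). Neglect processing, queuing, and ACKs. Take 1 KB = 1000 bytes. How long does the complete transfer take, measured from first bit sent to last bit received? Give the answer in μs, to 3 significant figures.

Per-hop transmission t_tx = L/R = 7920/8.2e+09 = 0.965854 μs.
Per-hop propagation t_prop = 2360000/200000000 = 11800 μs.
Pipeline fill: first packet needs 2·t_tx to clear all hops; remaining 92 packets each add one t_tx.
Total = (2+93-1)·t_tx + 2·t_prop = 94·0.965854 + 2·11800 = 23700 μs.

23700 μs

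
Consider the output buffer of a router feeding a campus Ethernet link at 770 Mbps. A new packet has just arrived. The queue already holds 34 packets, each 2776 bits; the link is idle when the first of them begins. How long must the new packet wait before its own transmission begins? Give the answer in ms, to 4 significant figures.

Each queued packet: L/R = 2776/770000000 = 0.00360519 ms.
34 queued → 0.122577 ms.
Queuing delay = 0.1226 ms.

0.1226 ms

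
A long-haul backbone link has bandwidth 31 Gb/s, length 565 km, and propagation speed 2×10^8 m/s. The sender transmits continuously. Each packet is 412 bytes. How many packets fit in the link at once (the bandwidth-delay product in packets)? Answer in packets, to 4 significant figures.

26570 packets

Propagation delay = 565000 / 200000000 = 0.002825 s.
BDP = R × t_prop = 31000000000 × 0.002825 = 87575000 bits.
In packets of 3296 bits: 26570 packets.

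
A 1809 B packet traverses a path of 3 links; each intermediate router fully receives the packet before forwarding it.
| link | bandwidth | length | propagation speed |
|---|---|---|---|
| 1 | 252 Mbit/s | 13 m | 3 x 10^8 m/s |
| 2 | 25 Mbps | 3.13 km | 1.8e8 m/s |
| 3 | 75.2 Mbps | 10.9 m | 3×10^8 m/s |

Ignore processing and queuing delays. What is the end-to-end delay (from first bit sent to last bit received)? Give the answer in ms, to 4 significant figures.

0.8462 ms

L = 1809 × 8 = 14472 bits.
Transmission delays (L/R per hop): 0.0574286, 0.57888, 0.192447 ms; sum = 0.828755 ms.
Propagation delays (d/s per hop): 4.33333e-05, 0.0173889, 3.63333e-05 ms; sum = 0.0174686 ms.
End-to-end = 0.8462 ms.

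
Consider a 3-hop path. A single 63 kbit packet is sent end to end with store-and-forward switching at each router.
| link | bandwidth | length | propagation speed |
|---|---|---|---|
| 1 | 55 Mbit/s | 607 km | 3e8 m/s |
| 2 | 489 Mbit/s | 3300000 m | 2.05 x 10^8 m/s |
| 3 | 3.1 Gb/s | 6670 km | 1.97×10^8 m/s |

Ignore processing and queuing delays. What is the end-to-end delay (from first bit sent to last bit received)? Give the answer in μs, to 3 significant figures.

L = 63000 bits.
Transmission delays (L/R per hop): 1145.45, 128.834, 20.3226 μs; sum = 1294.61 μs.
Propagation delays (d/s per hop): 2023.33, 16097.6, 33857.9 μs; sum = 51978.8 μs.
End-to-end = 53300 μs.

53300 μs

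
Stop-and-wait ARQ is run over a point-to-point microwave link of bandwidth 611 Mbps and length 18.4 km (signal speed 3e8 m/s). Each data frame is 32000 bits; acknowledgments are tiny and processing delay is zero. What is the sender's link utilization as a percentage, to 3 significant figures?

29.9 %

t_tx = L/R = 32000/611000000 = 5.23732e-05 s.
t_prop = 18400/300000000 = 6.13333e-05 s; RTT = 0.000122667 s.
Cycle = t_tx + RTT = 0.00017504 s.
Utilization = t_tx / cycle = 5.23732e-05/0.00017504 = 29.9 %.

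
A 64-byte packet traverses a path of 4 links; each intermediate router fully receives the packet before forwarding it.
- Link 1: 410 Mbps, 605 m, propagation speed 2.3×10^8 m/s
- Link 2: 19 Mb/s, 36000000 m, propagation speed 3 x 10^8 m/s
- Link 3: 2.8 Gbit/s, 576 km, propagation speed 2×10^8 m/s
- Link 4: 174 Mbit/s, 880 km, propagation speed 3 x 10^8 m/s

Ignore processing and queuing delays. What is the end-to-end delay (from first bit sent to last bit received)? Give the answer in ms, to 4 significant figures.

125.8 ms

L = 64 × 8 = 512 bits.
Transmission delays (L/R per hop): 0.00124878, 0.0269474, 0.000182857, 0.00294253 ms; sum = 0.0313215 ms.
Propagation delays (d/s per hop): 0.00263043, 120, 2.88, 2.93333 ms; sum = 125.816 ms.
End-to-end = 125.8 ms.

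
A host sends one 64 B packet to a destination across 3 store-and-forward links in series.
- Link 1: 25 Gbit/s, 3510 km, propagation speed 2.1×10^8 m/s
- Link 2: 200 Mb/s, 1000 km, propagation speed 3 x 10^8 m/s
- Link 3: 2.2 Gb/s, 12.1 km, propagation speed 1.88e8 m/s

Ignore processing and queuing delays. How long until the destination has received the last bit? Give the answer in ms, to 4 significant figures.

20.11 ms

L = 64 × 8 = 512 bits.
Transmission delays (L/R per hop): 2.048e-05, 0.00256, 0.000232727 ms; sum = 0.00281321 ms.
Propagation delays (d/s per hop): 16.7143, 3.33333, 0.0643617 ms; sum = 20.112 ms.
End-to-end = 20.11 ms.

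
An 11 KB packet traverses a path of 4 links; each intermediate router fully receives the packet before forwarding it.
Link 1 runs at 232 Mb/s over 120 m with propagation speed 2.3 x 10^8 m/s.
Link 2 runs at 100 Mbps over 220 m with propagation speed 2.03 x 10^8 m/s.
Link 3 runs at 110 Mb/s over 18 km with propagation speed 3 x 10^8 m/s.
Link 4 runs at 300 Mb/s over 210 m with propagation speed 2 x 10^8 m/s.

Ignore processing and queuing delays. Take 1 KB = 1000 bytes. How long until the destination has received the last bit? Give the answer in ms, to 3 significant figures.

2.42 ms

L = 88000 bits.
Transmission delays (L/R per hop): 0.37931, 0.88, 0.8, 0.293333 ms; sum = 2.35264 ms.
Propagation delays (d/s per hop): 0.000521739, 0.00108374, 0.06, 0.00105 ms; sum = 0.0626555 ms.
End-to-end = 2.42 ms.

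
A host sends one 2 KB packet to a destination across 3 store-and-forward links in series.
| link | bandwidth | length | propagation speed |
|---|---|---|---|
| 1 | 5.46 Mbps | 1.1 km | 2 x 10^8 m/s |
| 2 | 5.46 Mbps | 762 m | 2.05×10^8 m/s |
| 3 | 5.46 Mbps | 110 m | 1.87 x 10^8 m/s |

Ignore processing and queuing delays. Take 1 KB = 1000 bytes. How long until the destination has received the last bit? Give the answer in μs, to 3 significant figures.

L = 16000 bits.
Transmission delay per hop = L/R = 16000/5460000 = 2930.4 μs; 3 hops → 8791.21 μs.
Propagation delays (d/s per hop): 5.5, 3.71707, 0.588235 μs; sum = 9.80531 μs.
End-to-end = 8800 μs.

8800 μs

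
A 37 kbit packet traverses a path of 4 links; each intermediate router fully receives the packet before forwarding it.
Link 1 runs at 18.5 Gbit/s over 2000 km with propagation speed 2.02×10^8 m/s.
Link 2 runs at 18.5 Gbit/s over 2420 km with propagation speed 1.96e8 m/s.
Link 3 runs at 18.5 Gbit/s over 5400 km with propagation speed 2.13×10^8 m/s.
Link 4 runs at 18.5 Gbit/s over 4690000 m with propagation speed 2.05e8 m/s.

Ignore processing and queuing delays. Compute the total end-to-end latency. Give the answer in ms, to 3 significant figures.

L = 37000 bits.
Transmission delay per hop = L/R = 37000/18500000000 = 0.002 ms; 4 hops → 0.008 ms.
Propagation delays (d/s per hop): 9.90099, 12.3469, 25.3521, 22.878 ms; sum = 70.4781 ms.
End-to-end = 70.5 ms.

70.5 ms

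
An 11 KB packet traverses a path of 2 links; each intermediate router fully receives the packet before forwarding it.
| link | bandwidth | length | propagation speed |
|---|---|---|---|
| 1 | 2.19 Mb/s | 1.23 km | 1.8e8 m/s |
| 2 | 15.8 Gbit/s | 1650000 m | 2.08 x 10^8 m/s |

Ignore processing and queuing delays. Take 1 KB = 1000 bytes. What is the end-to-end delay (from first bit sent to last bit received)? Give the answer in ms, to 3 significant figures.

L = 88000 bits.
Transmission delays (L/R per hop): 40.1826, 0.00556962 ms; sum = 40.1882 ms.
Propagation delays (d/s per hop): 0.00683333, 7.93269 ms; sum = 7.93953 ms.
End-to-end = 48.1 ms.

48.1 ms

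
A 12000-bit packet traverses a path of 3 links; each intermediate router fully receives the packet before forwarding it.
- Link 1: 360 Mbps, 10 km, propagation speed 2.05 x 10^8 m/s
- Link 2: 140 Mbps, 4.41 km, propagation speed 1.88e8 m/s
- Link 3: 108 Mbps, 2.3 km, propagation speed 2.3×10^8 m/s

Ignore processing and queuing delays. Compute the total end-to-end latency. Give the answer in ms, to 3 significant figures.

Transmission delays (L/R per hop): 0.0333333, 0.0857143, 0.111111 ms; sum = 0.230159 ms.
Propagation delays (d/s per hop): 0.0487805, 0.0234574, 0.01 ms; sum = 0.0822379 ms.
End-to-end = 0.312 ms.

0.312 ms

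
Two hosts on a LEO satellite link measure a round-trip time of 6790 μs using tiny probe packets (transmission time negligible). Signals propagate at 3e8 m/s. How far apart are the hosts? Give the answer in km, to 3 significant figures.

1020 km

One-way propagation = RTT/2 = 3395 μs.
d = s × t = 300000000 × 0.003395 = 1020 km.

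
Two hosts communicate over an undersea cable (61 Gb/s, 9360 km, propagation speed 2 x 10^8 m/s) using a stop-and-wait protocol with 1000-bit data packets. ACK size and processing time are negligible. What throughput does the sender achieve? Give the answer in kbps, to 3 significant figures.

10.7 kbps

t_tx = L/R = 1000/61000000000 = 1.63934e-08 s.
t_prop = 9360000/200000000 = 0.0468 s; RTT = 0.0936 s.
Cycle = t_tx + RTT = 0.0936 s.
Throughput = L / cycle = 1000 / 0.0936 = 10.7 kbps.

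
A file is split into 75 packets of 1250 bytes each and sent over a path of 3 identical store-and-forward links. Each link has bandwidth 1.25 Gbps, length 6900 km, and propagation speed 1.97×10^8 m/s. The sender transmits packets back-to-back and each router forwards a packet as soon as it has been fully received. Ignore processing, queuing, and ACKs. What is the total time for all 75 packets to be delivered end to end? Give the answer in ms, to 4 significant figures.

105.7 ms

Per-hop transmission t_tx = L/R = 10000/1250000000 = 0.008 ms.
Per-hop propagation t_prop = 6900000/197000000 = 35.0254 ms.
Pipeline fill: first packet needs 3·t_tx to clear all hops; remaining 74 packets each add one t_tx.
Total = (3+75-1)·t_tx + 3·t_prop = 77·0.008 + 3·35.0254 = 105.7 ms.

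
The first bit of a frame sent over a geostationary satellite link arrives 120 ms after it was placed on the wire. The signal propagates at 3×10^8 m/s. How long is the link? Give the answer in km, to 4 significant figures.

36000 km

d = s × t_prop = 300000000 × 0.12 = 36000 km.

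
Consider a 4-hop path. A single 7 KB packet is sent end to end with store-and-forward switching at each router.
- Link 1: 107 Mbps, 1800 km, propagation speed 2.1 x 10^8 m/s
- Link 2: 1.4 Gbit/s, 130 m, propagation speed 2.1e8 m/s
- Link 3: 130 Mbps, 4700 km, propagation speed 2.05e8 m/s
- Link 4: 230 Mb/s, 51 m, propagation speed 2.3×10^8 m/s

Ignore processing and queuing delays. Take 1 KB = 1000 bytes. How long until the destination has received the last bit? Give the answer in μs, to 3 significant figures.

32700 μs

L = 56000 bits.
Transmission delays (L/R per hop): 523.364, 40, 430.769, 243.478 μs; sum = 1237.61 μs.
Propagation delays (d/s per hop): 8571.43, 0.619048, 22926.8, 0.221739 μs; sum = 31499.1 μs.
End-to-end = 32700 μs.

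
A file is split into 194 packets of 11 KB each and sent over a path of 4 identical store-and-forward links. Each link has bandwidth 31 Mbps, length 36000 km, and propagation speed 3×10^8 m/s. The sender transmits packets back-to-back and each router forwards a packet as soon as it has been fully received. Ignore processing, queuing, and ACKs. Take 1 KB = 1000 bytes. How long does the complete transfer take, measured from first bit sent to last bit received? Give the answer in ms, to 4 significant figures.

Per-hop transmission t_tx = L/R = 88000/31000000 = 2.83871 ms.
Per-hop propagation t_prop = 36000000/300000000 = 120 ms.
Pipeline fill: first packet needs 4·t_tx to clear all hops; remaining 193 packets each add one t_tx.
Total = (4+194-1)·t_tx + 4·t_prop = 197·2.83871 + 4·120 = 1039 ms.

1039 ms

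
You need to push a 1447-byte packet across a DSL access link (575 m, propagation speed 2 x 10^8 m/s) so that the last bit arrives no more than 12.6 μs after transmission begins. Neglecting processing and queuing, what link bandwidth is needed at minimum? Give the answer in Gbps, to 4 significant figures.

1.190 Gbps

L = 11576 bits.
Propagation delay = 575 / 200000000 = 2.875 μs.
Transmission budget = 12.6 − 2.875 = 9.725 μs.
R ≥ L / t_tx = 11576 bits / 9.725e-06 s = 1.190 Gbps.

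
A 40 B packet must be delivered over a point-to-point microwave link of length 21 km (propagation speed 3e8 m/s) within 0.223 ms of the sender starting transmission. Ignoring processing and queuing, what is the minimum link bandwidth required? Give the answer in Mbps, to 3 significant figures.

2.09 Mbps

L = 320 bits.
Propagation delay = 21000 / 300000000 = 0.07 ms.
Transmission budget = 0.223 − 0.07 = 0.153 ms.
R ≥ L / t_tx = 320 bits / 0.000153 s = 2.09 Mbps.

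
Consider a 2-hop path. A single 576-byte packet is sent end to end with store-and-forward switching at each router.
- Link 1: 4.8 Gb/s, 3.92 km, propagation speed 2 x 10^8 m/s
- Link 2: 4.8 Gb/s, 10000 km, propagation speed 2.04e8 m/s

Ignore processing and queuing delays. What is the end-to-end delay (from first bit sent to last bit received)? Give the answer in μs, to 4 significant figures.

49040 μs

L = 576 × 8 = 4608 bits.
Transmission delay per hop = L/R = 4608/4800000000 = 0.96 μs; 2 hops → 1.92 μs.
Propagation delays (d/s per hop): 19.6, 49019.6 μs; sum = 49039.2 μs.
End-to-end = 49040 μs.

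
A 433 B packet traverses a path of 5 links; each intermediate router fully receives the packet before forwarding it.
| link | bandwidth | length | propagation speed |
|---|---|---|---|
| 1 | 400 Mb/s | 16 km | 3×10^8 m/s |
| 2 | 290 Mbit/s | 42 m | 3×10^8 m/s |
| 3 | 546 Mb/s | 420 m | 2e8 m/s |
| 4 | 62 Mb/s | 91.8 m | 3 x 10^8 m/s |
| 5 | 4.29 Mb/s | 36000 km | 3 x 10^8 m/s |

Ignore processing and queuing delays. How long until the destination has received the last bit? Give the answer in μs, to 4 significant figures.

120900 μs

L = 433 × 8 = 3464 bits.
Transmission delays (L/R per hop): 8.66, 11.9448, 6.34432, 55.871, 807.459 μs; sum = 890.279 μs.
Propagation delays (d/s per hop): 53.3333, 0.14, 2.1, 0.306, 120000 μs; sum = 120056 μs.
End-to-end = 120900 μs.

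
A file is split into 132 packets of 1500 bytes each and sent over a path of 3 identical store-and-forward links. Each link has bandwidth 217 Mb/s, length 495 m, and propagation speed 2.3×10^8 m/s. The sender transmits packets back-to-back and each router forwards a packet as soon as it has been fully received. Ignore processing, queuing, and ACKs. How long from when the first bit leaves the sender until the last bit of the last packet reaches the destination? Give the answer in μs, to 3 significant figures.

7420 μs

Per-hop transmission t_tx = L/R = 12000/217000000 = 55.2995 μs.
Per-hop propagation t_prop = 495/2.3e+08 = 2.15217 μs.
Pipeline fill: first packet needs 3·t_tx to clear all hops; remaining 131 packets each add one t_tx.
Total = (3+132-1)·t_tx + 3·t_prop = 134·55.2995 + 3·2.15217 = 7420 μs.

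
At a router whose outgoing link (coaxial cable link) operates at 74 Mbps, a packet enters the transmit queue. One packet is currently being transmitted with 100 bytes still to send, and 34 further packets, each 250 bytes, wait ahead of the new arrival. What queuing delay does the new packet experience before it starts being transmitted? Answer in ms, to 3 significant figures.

0.930 ms

Each queued packet: L/R = 2000/74000000 = 0.027027 ms.
34 queued → 0.918919 ms.
Plus remaining 800 bits of current packet: 0.0108108 ms.
Queuing delay = 0.930 ms.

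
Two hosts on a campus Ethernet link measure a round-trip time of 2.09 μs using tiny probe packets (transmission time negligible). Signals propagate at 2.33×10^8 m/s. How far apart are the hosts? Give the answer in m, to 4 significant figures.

One-way propagation = RTT/2 = 1.045 μs.
d = s × t = 233000000 × 1.045e-06 = 243.5 m.

243.5 m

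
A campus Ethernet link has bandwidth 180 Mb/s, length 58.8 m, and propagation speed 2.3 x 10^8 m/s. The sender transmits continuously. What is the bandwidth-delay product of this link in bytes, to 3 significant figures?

Propagation delay = 58.8 / 2.3e+08 = 2.55652e-07 s.
BDP = R × t_prop = 180000000 × 2.55652e-07 = 46.0174 bits.
In bytes: 46.0174/8 = 5.75 bytes.

5.75 bytes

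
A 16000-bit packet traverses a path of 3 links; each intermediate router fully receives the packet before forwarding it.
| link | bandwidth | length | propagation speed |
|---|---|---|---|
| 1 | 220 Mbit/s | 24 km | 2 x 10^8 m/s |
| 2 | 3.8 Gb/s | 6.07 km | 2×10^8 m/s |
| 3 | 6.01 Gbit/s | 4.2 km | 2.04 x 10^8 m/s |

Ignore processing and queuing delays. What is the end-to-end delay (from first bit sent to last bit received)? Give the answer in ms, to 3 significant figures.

0.251 ms

Transmission delays (L/R per hop): 0.0727273, 0.00421053, 0.00266223 ms; sum = 0.0796 ms.
Propagation delays (d/s per hop): 0.12, 0.03035, 0.0205882 ms; sum = 0.170938 ms.
End-to-end = 0.251 ms.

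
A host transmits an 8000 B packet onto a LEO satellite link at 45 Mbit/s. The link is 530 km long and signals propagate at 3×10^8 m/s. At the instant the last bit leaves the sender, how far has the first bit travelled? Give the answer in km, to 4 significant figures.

426.7 km

t_tx = L/R = 64000/45000000 = 0.00142222 s.
Distance = s × t_tx = 300000000 × 0.00142222 = 426.7 km.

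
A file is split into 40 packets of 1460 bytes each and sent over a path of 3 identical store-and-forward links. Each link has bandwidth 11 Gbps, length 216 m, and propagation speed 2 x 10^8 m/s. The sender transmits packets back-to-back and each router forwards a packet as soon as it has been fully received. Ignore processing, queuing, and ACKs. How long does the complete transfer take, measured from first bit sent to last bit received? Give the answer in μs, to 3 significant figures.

Per-hop transmission t_tx = L/R = 11680/11000000000 = 1.06182 μs.
Per-hop propagation t_prop = 216/200000000 = 1.08 μs.
Pipeline fill: first packet needs 3·t_tx to clear all hops; remaining 39 packets each add one t_tx.
Total = (3+40-1)·t_tx + 3·t_prop = 42·1.06182 + 3·1.08 = 47.8 μs.

47.8 μs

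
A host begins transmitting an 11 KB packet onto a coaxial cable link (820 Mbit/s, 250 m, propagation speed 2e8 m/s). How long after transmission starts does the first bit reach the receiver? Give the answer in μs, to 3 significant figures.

1.25 μs

First bit experiences only propagation delay: d/s = 250/200000000 = 1.25 μs.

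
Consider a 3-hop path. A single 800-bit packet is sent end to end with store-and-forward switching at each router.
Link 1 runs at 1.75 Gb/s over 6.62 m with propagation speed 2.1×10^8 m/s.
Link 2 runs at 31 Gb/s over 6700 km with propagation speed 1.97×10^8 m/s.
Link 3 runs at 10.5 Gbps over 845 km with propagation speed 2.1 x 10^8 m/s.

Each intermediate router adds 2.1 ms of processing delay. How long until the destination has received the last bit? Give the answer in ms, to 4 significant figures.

Transmission delays (L/R per hop): 0.000457143, 2.58065e-05, 7.61905e-05 ms; sum = 0.00055914 ms.
Propagation delays (d/s per hop): 3.15238e-05, 34.0102, 4.02381 ms; sum = 38.034 ms.
Processing at 2 router(s): 2 × 2.1 ms = 4.2 ms.
End-to-end = 42.23 ms.

42.23 ms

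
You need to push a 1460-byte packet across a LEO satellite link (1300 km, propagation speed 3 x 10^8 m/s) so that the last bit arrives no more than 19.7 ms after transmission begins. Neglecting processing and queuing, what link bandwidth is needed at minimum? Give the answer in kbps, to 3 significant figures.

L = 11680 bits.
Propagation delay = 1300000 / 300000000 = 4.33333 ms.
Transmission budget = 19.7 − 4.33333 = 15.3667 ms.
R ≥ L / t_tx = 11680 bits / 0.0153667 s = 760 kbps.

760 kbps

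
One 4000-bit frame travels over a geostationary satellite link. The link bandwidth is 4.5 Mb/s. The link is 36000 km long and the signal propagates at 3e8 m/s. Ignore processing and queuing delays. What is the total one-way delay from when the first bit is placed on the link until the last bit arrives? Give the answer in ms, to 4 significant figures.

Transmission delay = L/R = 4000 / 4500000 = 0.888889 ms.
Propagation delay = d/s = 36000000 m / 300000000 m/s = 120 ms.
Total = 120.9 ms.

120.9 ms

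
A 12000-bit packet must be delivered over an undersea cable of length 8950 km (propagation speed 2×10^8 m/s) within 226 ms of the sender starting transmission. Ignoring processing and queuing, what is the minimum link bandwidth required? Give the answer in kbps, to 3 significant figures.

Propagation delay = 8950000 / 200000000 = 44.75 ms.
Transmission budget = 226 − 44.75 = 181.25 ms.
R ≥ L / t_tx = 12000 bits / 0.18125 s = 66.2 kbps.

66.2 kbps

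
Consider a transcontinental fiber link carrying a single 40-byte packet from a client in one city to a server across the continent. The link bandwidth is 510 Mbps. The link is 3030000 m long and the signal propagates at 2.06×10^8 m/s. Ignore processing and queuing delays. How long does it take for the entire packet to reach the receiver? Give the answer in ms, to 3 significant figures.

L = 40 × 8 = 320 bits.
Transmission delay = L/R = 320 / 510000000 = 0.000627451 ms.
Propagation delay = d/s = 3030000 m / 206000000 m/s = 14.7087 ms.
Total = 14.7 ms.

14.7 ms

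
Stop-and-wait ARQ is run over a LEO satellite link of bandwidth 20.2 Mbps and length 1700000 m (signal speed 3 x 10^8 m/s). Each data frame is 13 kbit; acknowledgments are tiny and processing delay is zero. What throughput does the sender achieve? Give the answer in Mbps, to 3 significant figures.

1.09 Mbps

t_tx = L/R = 13000/20200000 = 0.000643564 s.
t_prop = 1700000/300000000 = 0.00566667 s; RTT = 0.0113333 s.
Cycle = t_tx + RTT = 0.0119769 s.
Throughput = L / cycle = 13000 / 0.0119769 = 1.09 Mbps.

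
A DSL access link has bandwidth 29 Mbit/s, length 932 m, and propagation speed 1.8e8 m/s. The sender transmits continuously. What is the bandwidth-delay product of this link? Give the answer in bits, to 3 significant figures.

Propagation delay = 932 / 180000000 = 5.17778e-06 s.
BDP = R × t_prop = 29000000 × 5.17778e-06 = 150.156 bits.

150 bits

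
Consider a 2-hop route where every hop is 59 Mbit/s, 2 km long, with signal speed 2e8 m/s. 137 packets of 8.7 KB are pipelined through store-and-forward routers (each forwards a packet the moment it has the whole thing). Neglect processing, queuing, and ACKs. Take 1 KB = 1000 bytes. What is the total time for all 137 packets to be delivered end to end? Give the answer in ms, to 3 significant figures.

Per-hop transmission t_tx = L/R = 69600/59000000 = 1.17966 ms.
Per-hop propagation t_prop = 2000/200000000 = 0.01 ms.
Pipeline fill: first packet needs 2·t_tx to clear all hops; remaining 136 packets each add one t_tx.
Total = (2+137-1)·t_tx + 2·t_prop = 138·1.17966 + 2·0.01 = 163 ms.

163 ms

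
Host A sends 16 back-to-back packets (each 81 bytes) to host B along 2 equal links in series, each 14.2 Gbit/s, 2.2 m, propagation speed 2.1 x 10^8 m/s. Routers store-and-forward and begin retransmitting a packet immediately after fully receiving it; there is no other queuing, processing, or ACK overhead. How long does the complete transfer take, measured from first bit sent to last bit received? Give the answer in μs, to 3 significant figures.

0.797 μs

Per-hop transmission t_tx = L/R = 648/14200000000 = 0.0456338 μs.
Per-hop propagation t_prop = 2.2/210000000 = 0.0104762 μs.
Pipeline fill: first packet needs 2·t_tx to clear all hops; remaining 15 packets each add one t_tx.
Total = (2+16-1)·t_tx + 2·t_prop = 17·0.0456338 + 2·0.0104762 = 0.797 μs.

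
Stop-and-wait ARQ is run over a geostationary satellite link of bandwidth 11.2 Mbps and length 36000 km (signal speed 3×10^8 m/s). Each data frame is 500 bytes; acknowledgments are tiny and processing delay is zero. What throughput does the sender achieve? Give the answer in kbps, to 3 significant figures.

t_tx = L/R = 4000/11200000 = 0.000357143 s.
t_prop = 36000000/300000000 = 0.12 s; RTT = 0.24 s.
Cycle = t_tx + RTT = 0.240357 s.
Throughput = L / cycle = 4000 / 0.240357 = 16.6 kbps.

16.6 kbps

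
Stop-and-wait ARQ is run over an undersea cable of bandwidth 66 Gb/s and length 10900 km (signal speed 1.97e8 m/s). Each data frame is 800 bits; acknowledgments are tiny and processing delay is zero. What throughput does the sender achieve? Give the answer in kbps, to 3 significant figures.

t_tx = L/R = 800/66000000000 = 1.21212e-08 s.
t_prop = 10900000/197000000 = 0.0553299 s; RTT = 0.11066 s.
Cycle = t_tx + RTT = 0.11066 s.
Throughput = L / cycle = 800 / 0.11066 = 7.23 kbps.

7.23 kbps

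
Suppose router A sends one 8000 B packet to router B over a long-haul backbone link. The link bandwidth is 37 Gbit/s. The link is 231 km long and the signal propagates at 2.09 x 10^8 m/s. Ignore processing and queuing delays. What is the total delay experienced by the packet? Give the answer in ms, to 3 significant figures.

1.11 ms

L = 8000 × 8 = 64000 bits.
Transmission delay = L/R = 64000 / 37000000000 = 0.00172973 ms.
Propagation delay = d/s = 231000 m / 209000000 m/s = 1.10526 ms.
Total = 1.11 ms.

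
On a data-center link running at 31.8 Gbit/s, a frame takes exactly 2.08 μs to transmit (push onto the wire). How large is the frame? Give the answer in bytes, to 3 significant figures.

L = R × t_tx = 31800000000 b/s × 2.08e-06 s = 66144 bits.
In bytes: 66144 / 8 = 8270 bytes.

8270 bytes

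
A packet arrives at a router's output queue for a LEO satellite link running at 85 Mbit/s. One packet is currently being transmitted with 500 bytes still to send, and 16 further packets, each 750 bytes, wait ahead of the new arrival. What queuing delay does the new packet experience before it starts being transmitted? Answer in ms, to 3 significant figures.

1.18 ms

Each queued packet: L/R = 6000/85000000 = 0.0705882 ms.
16 queued → 1.12941 ms.
Plus remaining 4000 bits of current packet: 0.0470588 ms.
Queuing delay = 1.18 ms.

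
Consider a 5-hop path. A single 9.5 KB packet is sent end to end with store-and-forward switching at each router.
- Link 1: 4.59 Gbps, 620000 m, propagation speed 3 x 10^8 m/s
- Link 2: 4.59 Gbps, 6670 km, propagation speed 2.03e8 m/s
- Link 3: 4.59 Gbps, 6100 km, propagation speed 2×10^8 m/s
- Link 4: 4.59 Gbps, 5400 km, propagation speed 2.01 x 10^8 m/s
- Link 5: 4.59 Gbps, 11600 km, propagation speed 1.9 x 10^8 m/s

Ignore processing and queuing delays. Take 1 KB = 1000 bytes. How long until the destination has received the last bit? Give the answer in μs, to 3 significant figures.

L = 76000 bits.
Transmission delay per hop = L/R = 76000/4590000000 = 16.5577 μs; 5 hops → 82.7887 μs.
Propagation delays (d/s per hop): 2066.67, 32857.1, 30500, 26865.7, 61052.6 μs; sum = 153342 μs.
End-to-end = 153000 μs.

153000 μs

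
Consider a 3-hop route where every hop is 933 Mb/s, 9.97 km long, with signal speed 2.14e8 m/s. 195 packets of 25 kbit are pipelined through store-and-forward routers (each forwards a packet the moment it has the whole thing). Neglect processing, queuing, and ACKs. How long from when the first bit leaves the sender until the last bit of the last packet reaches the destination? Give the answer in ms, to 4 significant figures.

Per-hop transmission t_tx = L/R = 25000/933000000 = 0.0267953 ms.
Per-hop propagation t_prop = 9970/214000000 = 0.0465888 ms.
Pipeline fill: first packet needs 3·t_tx to clear all hops; remaining 194 packets each add one t_tx.
Total = (3+195-1)·t_tx + 3·t_prop = 197·0.0267953 + 3·0.0465888 = 5.418 ms.

5.418 ms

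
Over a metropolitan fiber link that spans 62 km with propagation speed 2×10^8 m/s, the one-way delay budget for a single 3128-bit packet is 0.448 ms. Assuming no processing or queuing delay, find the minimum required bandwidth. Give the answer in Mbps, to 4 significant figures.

22.67 Mbps

Propagation delay = 62000 / 200000000 = 0.31 ms.
Transmission budget = 0.448 − 0.31 = 0.138 ms.
R ≥ L / t_tx = 3128 bits / 0.000138 s = 22.67 Mbps.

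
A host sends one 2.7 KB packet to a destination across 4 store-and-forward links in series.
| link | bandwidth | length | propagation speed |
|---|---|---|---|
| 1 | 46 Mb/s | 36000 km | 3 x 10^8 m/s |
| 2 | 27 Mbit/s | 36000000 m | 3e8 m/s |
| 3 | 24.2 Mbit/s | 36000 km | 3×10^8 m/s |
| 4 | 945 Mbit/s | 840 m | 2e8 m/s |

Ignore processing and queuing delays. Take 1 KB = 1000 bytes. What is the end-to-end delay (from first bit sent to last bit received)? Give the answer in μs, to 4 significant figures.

362200 μs

L = 21600 bits.
Transmission delays (L/R per hop): 469.565, 800, 892.562, 22.8571 μs; sum = 2184.98 μs.
Propagation delays (d/s per hop): 120000, 120000, 120000, 4.2 μs; sum = 360004 μs.
End-to-end = 362200 μs.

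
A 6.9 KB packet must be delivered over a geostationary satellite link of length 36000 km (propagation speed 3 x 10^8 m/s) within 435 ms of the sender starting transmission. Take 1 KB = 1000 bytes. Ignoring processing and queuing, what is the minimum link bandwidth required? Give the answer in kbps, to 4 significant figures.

175.2 kbps

L = 55200 bits.
Propagation delay = 36000000 / 300000000 = 120 ms.
Transmission budget = 435 − 120 = 315 ms.
R ≥ L / t_tx = 55200 bits / 0.315 s = 175.2 kbps.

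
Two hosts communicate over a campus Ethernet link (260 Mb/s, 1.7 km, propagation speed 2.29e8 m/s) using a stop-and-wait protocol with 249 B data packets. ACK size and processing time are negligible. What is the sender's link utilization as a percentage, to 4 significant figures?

t_tx = L/R = 1992/260000000 = 7.66154e-06 s.
t_prop = 1700/229000000 = 7.42358e-06 s; RTT = 1.48472e-05 s.
Cycle = t_tx + RTT = 2.25087e-05 s.
Utilization = t_tx / cycle = 7.66154e-06/2.25087e-05 = 34.04 %.

34.04 %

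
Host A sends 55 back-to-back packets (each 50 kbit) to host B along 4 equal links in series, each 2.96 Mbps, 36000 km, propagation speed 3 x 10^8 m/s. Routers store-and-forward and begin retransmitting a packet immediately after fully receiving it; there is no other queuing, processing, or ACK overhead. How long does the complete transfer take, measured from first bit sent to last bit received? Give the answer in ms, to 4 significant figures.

1460 ms

Per-hop transmission t_tx = L/R = 50000/2960000 = 16.8919 ms.
Per-hop propagation t_prop = 36000000/300000000 = 120 ms.
Pipeline fill: first packet needs 4·t_tx to clear all hops; remaining 54 packets each add one t_tx.
Total = (4+55-1)·t_tx + 4·t_prop = 58·16.8919 + 4·120 = 1460 ms.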